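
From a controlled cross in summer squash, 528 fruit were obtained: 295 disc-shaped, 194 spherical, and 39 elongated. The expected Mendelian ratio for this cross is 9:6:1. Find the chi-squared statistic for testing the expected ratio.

1.185

Total ratio parts = 16. Expected numbers out of 528:
  disc-shaped: 528 × 9/16 = 297
  spherical: 528 × 6/16 = 198
  elongated: 528 × 1/16 = 33
χ² = Σ (O − E)² / E
  disc-shaped: (295 − 297)² / 297 = 0.0135
  spherical: (194 − 198)² / 198 = 0.0808
  elongated: (39 − 33)² / 33 = 1.0909
χ² = 0.0135 + 0.0808 + 1.0909 = 1.1852 ≈ 1.185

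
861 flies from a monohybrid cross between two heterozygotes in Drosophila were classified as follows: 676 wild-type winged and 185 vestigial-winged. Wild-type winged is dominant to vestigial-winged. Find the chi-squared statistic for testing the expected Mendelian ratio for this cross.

5.668

For a monohybrid cross between heterozygotes with complete dominance, the expected phenotypic ratio is 3:1.
Expected counts for N = 861 under a 3:1 ratio (total parts = 4):
  wild-type winged: 861 × 3/4 = 645.75
  vestigial-winged: 861 × 1/4 = 215.25
χ² = Σ (O − E)² / E
  wild-type winged: (676 − 645.75)² / 645.75 = 1.4171
  vestigial-winged: (185 − 215.25)² / 215.25 = 4.2512
χ² = 1.4171 + 4.2512 = 5.6683 ≈ 5.668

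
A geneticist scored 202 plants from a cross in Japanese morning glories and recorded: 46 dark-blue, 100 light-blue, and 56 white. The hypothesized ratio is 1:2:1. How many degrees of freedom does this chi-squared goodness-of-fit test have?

2

A goodness-of-fit test with 3 phenotype classes has df = 3 − 1 = 2.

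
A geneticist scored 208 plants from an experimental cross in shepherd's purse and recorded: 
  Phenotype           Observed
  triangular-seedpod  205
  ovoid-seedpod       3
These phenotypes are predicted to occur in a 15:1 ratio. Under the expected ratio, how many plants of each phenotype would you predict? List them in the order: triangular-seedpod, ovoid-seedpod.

195, 13

The 15:1 ratio has 16 parts, so with N = 208 the expected counts are:
  triangular-seedpod: 208 × 15/16 = 195
  ovoid-seedpod: 208 × 1/16 = 13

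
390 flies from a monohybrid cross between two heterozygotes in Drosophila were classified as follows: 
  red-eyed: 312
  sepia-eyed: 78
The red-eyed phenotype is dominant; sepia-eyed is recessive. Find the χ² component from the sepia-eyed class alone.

For a monohybrid cross between heterozygotes with complete dominance, the expected phenotypic ratio is 3:1.
The 3:1 ratio has 4 parts, so with N = 390 the expected counts are:
  red-eyed: 390 × 3/4 = 292.5
  sepia-eyed: 390 × 1/4 = 97.5
Contribution of sepia-eyed: (78 − 97.5)² / 97.5 = 3.9000

3.900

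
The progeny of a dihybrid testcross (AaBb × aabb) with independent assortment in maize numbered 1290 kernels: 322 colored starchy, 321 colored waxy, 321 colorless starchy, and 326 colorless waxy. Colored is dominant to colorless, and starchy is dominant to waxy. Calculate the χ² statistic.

A dihybrid testcross with independent assortment gives a 1:1:1:1 ratio.
Expected counts for N = 1290 under a 1:1:1:1 ratio (total parts = 4):
  colored starchy: 1290 × 1/4 = 322.5
  colored waxy: 1290 × 1/4 = 322.5
  colorless starchy: 1290 × 1/4 = 322.5
  colorless waxy: 1290 × 1/4 = 322.5
χ² = Σ (O − E)² / E
  colored starchy: (322 − 322.5)² / 322.5 = 0.0008
  colored waxy: (321 − 322.5)² / 322.5 = 0.0070
  colorless starchy: (321 − 322.5)² / 322.5 = 0.0070
  colorless waxy: (326 − 322.5)² / 322.5 = 0.0380
χ² = 0.0008 + 0.0070 + 0.0070 + 0.0380 = 0.0528 ≈ 0.053

0.053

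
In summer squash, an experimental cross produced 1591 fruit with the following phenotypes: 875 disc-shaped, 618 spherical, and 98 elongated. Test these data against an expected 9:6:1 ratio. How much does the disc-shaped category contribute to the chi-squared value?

Expected counts for N = 1591 under a 9:6:1 ratio (total parts = 16):
  disc-shaped: 1591 × 9/16 = 894.9375
  spherical: 1591 × 6/16 = 596.625
  elongated: 1591 × 1/16 = 99.4375
Contribution of disc-shaped: (875 − 894.9375)² / 894.9375 = 0.4442

0.444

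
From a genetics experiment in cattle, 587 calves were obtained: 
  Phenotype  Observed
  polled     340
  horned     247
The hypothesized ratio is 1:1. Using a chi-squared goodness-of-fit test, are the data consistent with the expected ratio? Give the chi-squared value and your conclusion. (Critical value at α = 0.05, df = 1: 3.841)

Expected counts for N = 587 under a 1:1 ratio (total parts = 2):
  polled: 587 × 1/2 = 293.5
  horned: 587 × 1/2 = 293.5
χ² = Σ (O − E)² / E
  polled: (340 − 293.5)² / 293.5 = 7.3671
  horned: (247 − 293.5)² / 293.5 = 7.3671
χ² = 7.3671 + 7.3671 = 14.7342 ≈ 14.734
Degrees of freedom = 2 − 1 = 1; critical value at α = 0.05 is 3.841.
Since 14.734 > 3.841, we reject the null hypothesis — the data do not fit the 1:1 ratio.

14.734; not consistent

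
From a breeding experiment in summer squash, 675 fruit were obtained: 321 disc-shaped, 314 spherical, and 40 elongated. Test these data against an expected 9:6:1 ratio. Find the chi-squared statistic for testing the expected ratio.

23.825

Under the 9:6:1 hypothesis (Σ ratio = 16, N = 675):
  disc-shaped: 675 × 9/16 = 379.6875
  spherical: 675 × 6/16 = 253.125
  elongated: 675 × 1/16 = 42.1875
χ² = Σ (O − E)² / E
  disc-shaped: (321 − 379.6875)² / 379.6875 = 9.0712
  spherical: (314 − 253.125)² / 253.125 = 14.6401
  elongated: (40 − 42.1875)² / 42.1875 = 0.1134
χ² = 9.0712 + 14.6401 + 0.1134 = 23.8247 ≈ 23.825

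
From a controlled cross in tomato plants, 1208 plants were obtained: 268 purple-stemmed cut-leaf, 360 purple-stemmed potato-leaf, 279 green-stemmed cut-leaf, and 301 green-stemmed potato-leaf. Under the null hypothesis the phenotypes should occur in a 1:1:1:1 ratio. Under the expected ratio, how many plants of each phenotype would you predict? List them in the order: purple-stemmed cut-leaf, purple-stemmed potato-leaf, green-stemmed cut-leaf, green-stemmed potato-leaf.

Total ratio parts = 4. Expected numbers out of 1208:
  purple-stemmed cut-leaf: 1208 × 1/4 = 302
  purple-stemmed potato-leaf: 1208 × 1/4 = 302
  green-stemmed cut-leaf: 1208 × 1/4 = 302
  green-stemmed potato-leaf: 1208 × 1/4 = 302

302, 302, 302, 302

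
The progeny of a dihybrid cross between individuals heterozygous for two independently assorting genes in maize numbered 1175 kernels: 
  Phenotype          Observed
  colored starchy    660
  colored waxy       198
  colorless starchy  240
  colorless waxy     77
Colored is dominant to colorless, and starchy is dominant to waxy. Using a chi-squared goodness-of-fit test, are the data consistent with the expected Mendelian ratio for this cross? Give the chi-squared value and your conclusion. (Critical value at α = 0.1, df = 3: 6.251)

4.193; consistent

A dihybrid F₂ with independent assortment and complete dominance at both loci gives a 9:3:3:1 phenotypic ratio.
The 9:3:3:1 ratio has 16 parts, so with N = 1175 the expected counts are:
  colored starchy: 1175 × 9/16 = 660.9375
  colored waxy: 1175 × 3/16 = 220.3125
  colorless starchy: 1175 × 3/16 = 220.3125
  colorless waxy: 1175 × 1/16 = 73.4375
χ² = Σ (O − E)² / E
  colored starchy: (660 − 660.9375)² / 660.9375 = 0.0013
  colored waxy: (198 − 220.3125)² / 220.3125 = 2.2597
  colorless starchy: (240 − 220.3125)² / 220.3125 = 1.7593
  colorless waxy: (77 − 73.4375)² / 73.4375 = 0.1728
χ² = 0.0013 + 2.2597 + 1.7593 + 0.1728 = 4.1931 ≈ 4.193
Degrees of freedom = 4 − 1 = 3; critical value at α = 0.1 is 6.251.
Since 4.193 < 6.251, we fail to reject the null hypothesis — the data are consistent with the 9:3:3:1 ratio.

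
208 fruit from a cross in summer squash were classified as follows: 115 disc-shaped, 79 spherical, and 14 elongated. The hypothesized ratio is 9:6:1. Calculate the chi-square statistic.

0.124

Under the 9:6:1 hypothesis (Σ ratio = 16, N = 208):
  disc-shaped: 208 × 9/16 = 117
  spherical: 208 × 6/16 = 78
  elongated: 208 × 1/16 = 13
χ² = Σ (O − E)² / E
  disc-shaped: (115 − 117)² / 117 = 0.0342
  spherical: (79 − 78)² / 78 = 0.0128
  elongated: (14 − 13)² / 13 = 0.0769
χ² = 0.0342 + 0.0128 + 0.0769 = 0.1239 ≈ 0.124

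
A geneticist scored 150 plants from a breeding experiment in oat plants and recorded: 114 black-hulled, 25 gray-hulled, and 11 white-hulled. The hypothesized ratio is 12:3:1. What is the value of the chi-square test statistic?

0.649

The 12:3:1 ratio has 16 parts, so with N = 150 the expected counts are:
  black-hulled: 150 × 12/16 = 112.5
  gray-hulled: 150 × 3/16 = 28.125
  white-hulled: 150 × 1/16 = 9.375
χ² = Σ (O − E)² / E
  black-hulled: (114 − 112.5)² / 112.5 = 0.0200
  gray-hulled: (25 − 28.125)² / 28.125 = 0.3472
  white-hulled: (11 − 9.375)² / 9.375 = 0.2817
χ² = 0.0200 + 0.3472 + 0.2817 = 0.6489 ≈ 0.649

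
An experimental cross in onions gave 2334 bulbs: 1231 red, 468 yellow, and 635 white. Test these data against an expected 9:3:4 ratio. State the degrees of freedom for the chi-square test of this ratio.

A goodness-of-fit test with 3 phenotype classes has df = 3 − 1 = 2.

2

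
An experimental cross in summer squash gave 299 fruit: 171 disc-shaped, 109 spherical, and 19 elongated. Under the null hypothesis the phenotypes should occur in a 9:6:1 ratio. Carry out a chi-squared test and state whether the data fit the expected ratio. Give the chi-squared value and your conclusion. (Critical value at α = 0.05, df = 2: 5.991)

0.139; consistent

Expected counts for N = 299 under a 9:6:1 ratio (total parts = 16):
  disc-shaped: 299 × 9/16 = 168.1875
  spherical: 299 × 6/16 = 112.125
  elongated: 299 × 1/16 = 18.6875
χ² = Σ (O − E)² / E
  disc-shaped: (171 − 168.1875)² / 168.1875 = 0.0470
  spherical: (109 − 112.125)² / 112.125 = 0.0871
  elongated: (19 − 18.6875)² / 18.6875 = 0.0052
χ² = 0.0470 + 0.0871 + 0.0052 = 0.1393 ≈ 0.139
Degrees of freedom = 3 − 1 = 2; critical value at α = 0.05 is 5.991.
Since 0.139 < 5.991, we fail to reject the null hypothesis — the data are consistent with the 9:6:1 ratio.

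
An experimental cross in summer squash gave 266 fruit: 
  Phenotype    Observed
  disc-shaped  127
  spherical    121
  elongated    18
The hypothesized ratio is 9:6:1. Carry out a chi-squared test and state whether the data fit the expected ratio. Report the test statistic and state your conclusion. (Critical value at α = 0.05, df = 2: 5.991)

Expected counts for N = 266 under a 9:6:1 ratio (total parts = 16):
  disc-shaped: 266 × 9/16 = 149.625
  spherical: 266 × 6/16 = 99.75
  elongated: 266 × 1/16 = 16.625
χ² = Σ (O − E)² / E
  disc-shaped: (127 − 149.625)² / 149.625 = 3.4212
  spherical: (121 − 99.75)² / 99.75 = 4.5269
  elongated: (18 − 16.625)² / 16.625 = 0.1137
χ² = 3.4212 + 4.5269 + 0.1137 = 8.0618 ≈ 8.062
Degrees of freedom = 3 − 1 = 2; critical value at α = 0.05 is 5.991.
Since 8.062 > 5.991, we reject the null hypothesis — the data do not fit the 9:6:1 ratio.

8.062; not consistent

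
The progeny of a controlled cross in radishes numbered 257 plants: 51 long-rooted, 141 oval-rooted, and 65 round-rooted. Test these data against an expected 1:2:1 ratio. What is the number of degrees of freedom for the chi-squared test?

A goodness-of-fit test with 3 phenotype classes has df = 3 − 1 = 2.

2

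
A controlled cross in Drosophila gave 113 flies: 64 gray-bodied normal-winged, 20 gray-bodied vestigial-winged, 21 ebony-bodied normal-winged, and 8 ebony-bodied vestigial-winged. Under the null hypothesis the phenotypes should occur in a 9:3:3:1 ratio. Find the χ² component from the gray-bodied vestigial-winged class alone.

0.067

Total ratio parts = 16. Expected numbers out of 113:
  gray-bodied normal-winged: 113 × 9/16 = 63.5625
  gray-bodied vestigial-winged: 113 × 3/16 = 21.1875
  ebony-bodied normal-winged: 113 × 3/16 = 21.1875
  ebony-bodied vestigial-winged: 113 × 1/16 = 7.0625
Contribution of gray-bodied vestigial-winged: (20 − 21.1875)² / 21.1875 = 0.0666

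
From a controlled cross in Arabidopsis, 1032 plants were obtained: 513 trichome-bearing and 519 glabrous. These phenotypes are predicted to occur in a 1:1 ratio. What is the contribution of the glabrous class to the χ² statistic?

0.017

Expected counts for N = 1032 under a 1:1 ratio (total parts = 2):
  trichome-bearing: 1032 × 1/2 = 516
  glabrous: 1032 × 1/2 = 516
Contribution of glabrous: (519 − 516)² / 516 = 0.0174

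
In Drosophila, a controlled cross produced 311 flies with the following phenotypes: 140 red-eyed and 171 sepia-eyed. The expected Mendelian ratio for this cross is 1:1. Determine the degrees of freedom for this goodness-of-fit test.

A goodness-of-fit test with 2 phenotype classes has df = 2 − 1 = 1.

1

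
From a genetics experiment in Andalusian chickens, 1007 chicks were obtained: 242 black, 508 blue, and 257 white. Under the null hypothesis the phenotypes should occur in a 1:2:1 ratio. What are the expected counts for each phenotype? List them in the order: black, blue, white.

251.75, 503.5, 251.75

Expected counts for N = 1007 under a 1:2:1 ratio (total parts = 4):
  black: 1007 × 1/4 = 251.75
  blue: 1007 × 2/4 = 503.5
  white: 1007 × 1/4 = 251.75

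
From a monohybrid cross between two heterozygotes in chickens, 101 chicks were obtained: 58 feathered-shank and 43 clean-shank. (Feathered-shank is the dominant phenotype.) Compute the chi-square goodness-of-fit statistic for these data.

16.637

For a monohybrid cross between heterozygotes with complete dominance, the expected phenotypic ratio is 3:1.
Expected counts for N = 101 under a 3:1 ratio (total parts = 4):
  feathered-shank: 101 × 3/4 = 75.75
  clean-shank: 101 × 1/4 = 25.25
χ² = Σ (O − E)² / E
  feathered-shank: (58 − 75.75)² / 75.75 = 4.1592
  clean-shank: (43 − 25.25)² / 25.25 = 12.4777
χ² = 4.1592 + 12.4777 = 16.6369 ≈ 16.637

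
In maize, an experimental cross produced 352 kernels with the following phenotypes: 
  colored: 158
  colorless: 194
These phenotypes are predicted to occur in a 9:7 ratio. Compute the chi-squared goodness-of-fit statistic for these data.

18.470

Total ratio parts = 16. Expected numbers out of 352:
  colored: 352 × 9/16 = 198
  colorless: 352 × 7/16 = 154
χ² = Σ (O − E)² / E
  colored: (158 − 198)² / 198 = 8.0808
  colorless: (194 − 154)² / 154 = 10.3896
χ² = 8.0808 + 10.3896 = 18.4704 ≈ 18.470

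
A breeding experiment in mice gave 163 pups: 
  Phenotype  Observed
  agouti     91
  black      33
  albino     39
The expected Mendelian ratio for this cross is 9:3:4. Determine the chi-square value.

Under the 9:3:4 hypothesis (Σ ratio = 16, N = 163):
  agouti: 163 × 9/16 = 91.6875
  black: 163 × 3/16 = 30.5625
  albino: 163 × 4/16 = 40.75
χ² = Σ (O − E)² / E
  agouti: (91 − 91.6875)² / 91.6875 = 0.0052
  black: (33 − 30.5625)² / 30.5625 = 0.1944
  albino: (39 − 40.75)² / 40.75 = 0.0752
χ² = 0.0052 + 0.1944 + 0.0752 = 0.2748 ≈ 0.275

0.275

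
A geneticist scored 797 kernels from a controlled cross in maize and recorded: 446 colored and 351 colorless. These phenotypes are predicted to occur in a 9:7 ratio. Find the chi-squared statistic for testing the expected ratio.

0.027

Expected counts for N = 797 under a 9:7 ratio (total parts = 16):
  colored: 797 × 9/16 = 448.3125
  colorless: 797 × 7/16 = 348.6875
χ² = Σ (O − E)² / E
  colored: (446 − 448.3125)² / 448.3125 = 0.0119
  colorless: (351 − 348.6875)² / 348.6875 = 0.0153
χ² = 0.0119 + 0.0153 = 0.0272 ≈ 0.027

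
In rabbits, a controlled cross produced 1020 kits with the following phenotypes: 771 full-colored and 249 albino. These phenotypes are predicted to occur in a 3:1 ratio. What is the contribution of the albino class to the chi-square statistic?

0.141

Total ratio parts = 4. Expected numbers out of 1020:
  full-colored: 1020 × 3/4 = 765
  albino: 1020 × 1/4 = 255
Contribution of albino: (249 − 255)² / 255 = 0.1412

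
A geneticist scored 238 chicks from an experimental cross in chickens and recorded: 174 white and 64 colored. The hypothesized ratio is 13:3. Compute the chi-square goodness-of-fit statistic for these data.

10.353

Expected counts for N = 238 under a 13:3 ratio (total parts = 16):
  white: 238 × 13/16 = 193.375
  colored: 238 × 3/16 = 44.625
χ² = Σ (O − E)² / E
  white: (174 − 193.375)² / 193.375 = 1.9413
  colored: (64 − 44.625)² / 44.625 = 8.4121
χ² = 1.9413 + 8.4121 = 10.3534 ≈ 10.353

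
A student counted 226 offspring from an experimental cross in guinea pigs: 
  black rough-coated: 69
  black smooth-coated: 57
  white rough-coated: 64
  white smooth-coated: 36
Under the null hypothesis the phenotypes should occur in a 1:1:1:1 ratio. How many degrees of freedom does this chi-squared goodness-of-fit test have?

A goodness-of-fit test with 4 phenotype classes has df = 4 − 1 = 3.

3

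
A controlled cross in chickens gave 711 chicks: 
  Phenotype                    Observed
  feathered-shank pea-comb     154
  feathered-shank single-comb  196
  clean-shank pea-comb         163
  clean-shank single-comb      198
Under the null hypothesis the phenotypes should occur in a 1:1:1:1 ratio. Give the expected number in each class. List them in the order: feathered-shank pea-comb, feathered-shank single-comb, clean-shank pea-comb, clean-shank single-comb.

177.75, 177.75, 177.75, 177.75

Under the 1:1:1:1 hypothesis (Σ ratio = 4, N = 711):
  feathered-shank pea-comb: 711 × 1/4 = 177.75
  feathered-shank single-comb: 711 × 1/4 = 177.75
  clean-shank pea-comb: 711 × 1/4 = 177.75
  clean-shank single-comb: 711 × 1/4 = 177.75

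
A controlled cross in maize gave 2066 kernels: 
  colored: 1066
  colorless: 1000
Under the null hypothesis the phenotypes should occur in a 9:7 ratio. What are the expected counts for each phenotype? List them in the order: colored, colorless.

1162.125, 903.875

Total ratio parts = 16. Expected numbers out of 2066:
  colored: 2066 × 9/16 = 1162.125
  colorless: 2066 × 7/16 = 903.875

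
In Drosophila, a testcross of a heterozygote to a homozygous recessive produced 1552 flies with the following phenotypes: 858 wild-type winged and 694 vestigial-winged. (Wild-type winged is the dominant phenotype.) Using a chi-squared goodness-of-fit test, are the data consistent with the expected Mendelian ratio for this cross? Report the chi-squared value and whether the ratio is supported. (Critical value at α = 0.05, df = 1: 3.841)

17.330; not consistent

A testcross of a heterozygote (Aa × aa) gives a 1:1 phenotypic ratio.
The 1:1 ratio has 2 parts, so with N = 1552 the expected counts are:
  wild-type winged: 1552 × 1/2 = 776
  vestigial-winged: 1552 × 1/2 = 776
χ² = Σ (O − E)² / E
  wild-type winged: (858 − 776)² / 776 = 8.6649
  vestigial-winged: (694 − 776)² / 776 = 8.6649
χ² = 8.6649 + 8.6649 = 17.3298 ≈ 17.330
Degrees of freedom = 2 − 1 = 1; critical value at α = 0.05 is 3.841.
Since 17.330 > 3.841, we reject the null hypothesis — the data do not fit the 1:1 ratio.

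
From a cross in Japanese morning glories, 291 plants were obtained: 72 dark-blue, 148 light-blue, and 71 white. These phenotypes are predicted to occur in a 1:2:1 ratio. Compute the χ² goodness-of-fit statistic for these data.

Total ratio parts = 4. Expected numbers out of 291:
  dark-blue: 291 × 1/4 = 72.75
  light-blue: 291 × 2/4 = 145.5
  white: 291 × 1/4 = 72.75
χ² = Σ (O − E)² / E
  dark-blue: (72 − 72.75)² / 72.75 = 0.0077
  light-blue: (148 − 145.5)² / 145.5 = 0.0430
  white: (71 − 72.75)² / 72.75 = 0.0421
χ² = 0.0077 + 0.0430 + 0.0421 = 0.0928 ≈ 0.093

0.093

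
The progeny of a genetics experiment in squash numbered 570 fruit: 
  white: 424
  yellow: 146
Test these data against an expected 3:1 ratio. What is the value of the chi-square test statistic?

Total ratio parts = 4. Expected numbers out of 570:
  white: 570 × 3/4 = 427.5
  yellow: 570 × 1/4 = 142.5
χ² = Σ (O − E)² / E
  white: (424 − 427.5)² / 427.5 = 0.0287
  yellow: (146 − 142.5)² / 142.5 = 0.0860
χ² = 0.0287 + 0.0860 = 0.1147 ≈ 0.115

0.115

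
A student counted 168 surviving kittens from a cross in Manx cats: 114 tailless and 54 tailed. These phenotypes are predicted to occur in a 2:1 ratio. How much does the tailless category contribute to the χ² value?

Expected counts for N = 168 under a 2:1 ratio (total parts = 3):
  tailless: 168 × 2/3 = 112
  tailed: 168 × 1/3 = 56
Contribution of tailless: (114 − 112)² / 112 = 0.0357

0.036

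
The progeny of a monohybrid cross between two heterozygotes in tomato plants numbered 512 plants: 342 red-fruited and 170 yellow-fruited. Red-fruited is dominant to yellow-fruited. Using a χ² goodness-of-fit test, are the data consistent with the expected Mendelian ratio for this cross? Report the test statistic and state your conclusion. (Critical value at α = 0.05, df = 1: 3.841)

18.375; not consistent

For a monohybrid cross between heterozygotes with complete dominance, the expected phenotypic ratio is 3:1.
Total ratio parts = 4. Expected numbers out of 512:
  red-fruited: 512 × 3/4 = 384
  yellow-fruited: 512 × 1/4 = 128
χ² = Σ (O − E)² / E
  red-fruited: (342 − 384)² / 384 = 4.5938
  yellow-fruited: (170 − 128)² / 128 = 13.7812
χ² = 4.5938 + 13.7812 = 18.375
Degrees of freedom = 2 − 1 = 1; critical value at α = 0.05 is 3.841.
Since 18.375 > 3.841, we reject the null hypothesis — the data do not fit the 3:1 ratio.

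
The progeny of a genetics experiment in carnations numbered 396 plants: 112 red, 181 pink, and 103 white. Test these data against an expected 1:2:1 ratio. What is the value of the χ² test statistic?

Under the 1:2:1 hypothesis (Σ ratio = 4, N = 396):
  red: 396 × 1/4 = 99
  pink: 396 × 2/4 = 198
  white: 396 × 1/4 = 99
χ² = Σ (O − E)² / E
  red: (112 − 99)² / 99 = 1.7071
  pink: (181 − 198)² / 198 = 1.4596
  white: (103 − 99)² / 99 = 0.1616
χ² = 1.7071 + 1.4596 + 0.1616 = 3.3283 ≈ 3.328

3.328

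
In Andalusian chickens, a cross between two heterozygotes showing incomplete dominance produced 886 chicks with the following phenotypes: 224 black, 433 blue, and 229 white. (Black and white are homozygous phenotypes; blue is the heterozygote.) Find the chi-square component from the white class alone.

With incomplete dominance, a heterozygote × heterozygote cross gives a 1:2:1 phenotypic ratio.
Total ratio parts = 4. Expected numbers out of 886:
  black: 886 × 1/4 = 221.5
  blue: 886 × 2/4 = 443
  white: 886 × 1/4 = 221.5
Contribution of white: (229 − 221.5)² / 221.5 = 0.2540

0.254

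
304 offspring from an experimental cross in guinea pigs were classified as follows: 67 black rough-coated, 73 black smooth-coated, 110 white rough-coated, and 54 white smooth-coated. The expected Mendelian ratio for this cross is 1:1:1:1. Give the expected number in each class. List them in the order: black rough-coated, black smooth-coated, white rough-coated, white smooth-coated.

76, 76, 76, 76

The 1:1:1:1 ratio has 4 parts, so with N = 304 the expected counts are:
  black rough-coated: 304 × 1/4 = 76
  black smooth-coated: 304 × 1/4 = 76
  white rough-coated: 304 × 1/4 = 76
  white smooth-coated: 304 × 1/4 = 76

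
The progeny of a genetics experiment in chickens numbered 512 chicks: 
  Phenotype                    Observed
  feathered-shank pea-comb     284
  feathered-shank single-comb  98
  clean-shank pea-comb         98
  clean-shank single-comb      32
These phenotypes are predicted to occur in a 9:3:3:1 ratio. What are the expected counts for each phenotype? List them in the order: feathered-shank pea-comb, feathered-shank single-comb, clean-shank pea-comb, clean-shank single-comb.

288, 96, 96, 32

Expected counts for N = 512 under a 9:3:3:1 ratio (total parts = 16):
  feathered-shank pea-comb: 512 × 9/16 = 288
  feathered-shank single-comb: 512 × 3/16 = 96
  clean-shank pea-comb: 512 × 3/16 = 96
  clean-shank single-comb: 512 × 1/16 = 32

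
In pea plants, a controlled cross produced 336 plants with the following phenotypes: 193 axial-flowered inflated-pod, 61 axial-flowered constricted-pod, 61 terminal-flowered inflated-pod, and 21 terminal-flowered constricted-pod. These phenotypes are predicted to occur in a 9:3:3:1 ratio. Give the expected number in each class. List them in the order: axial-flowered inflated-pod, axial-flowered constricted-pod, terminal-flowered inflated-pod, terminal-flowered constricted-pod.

Total ratio parts = 16. Expected numbers out of 336:
  axial-flowered inflated-pod: 336 × 9/16 = 189
  axial-flowered constricted-pod: 336 × 3/16 = 63
  terminal-flowered inflated-pod: 336 × 3/16 = 63
  terminal-flowered constricted-pod: 336 × 1/16 = 21

189, 63, 63, 21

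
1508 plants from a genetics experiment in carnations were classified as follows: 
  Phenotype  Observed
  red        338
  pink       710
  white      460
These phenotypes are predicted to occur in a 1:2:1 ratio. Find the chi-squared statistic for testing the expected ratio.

Total ratio parts = 4. Expected numbers out of 1508:
  red: 1508 × 1/4 = 377
  pink: 1508 × 2/4 = 754
  white: 1508 × 1/4 = 377
χ² = Σ (O − E)² / E
  red: (338 − 377)² / 377 = 4.0345
  pink: (710 − 754)² / 754 = 2.5676
  white: (460 − 377)² / 377 = 18.2732
χ² = 4.0345 + 2.5676 + 18.2732 = 24.8753 ≈ 24.875

24.875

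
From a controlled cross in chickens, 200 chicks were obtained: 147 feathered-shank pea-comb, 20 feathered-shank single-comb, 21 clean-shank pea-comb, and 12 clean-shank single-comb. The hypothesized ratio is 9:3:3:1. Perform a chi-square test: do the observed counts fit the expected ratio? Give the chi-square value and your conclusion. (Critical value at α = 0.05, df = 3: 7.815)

Total ratio parts = 16. Expected numbers out of 200:
  feathered-shank pea-comb: 200 × 9/16 = 112.5
  feathered-shank single-comb: 200 × 3/16 = 37.5
  clean-shank pea-comb: 200 × 3/16 = 37.5
  clean-shank single-comb: 200 × 1/16 = 12.5
χ² = Σ (O − E)² / E
  feathered-shank pea-comb: (147 − 112.5)² / 112.5 = 10.5800
  feathered-shank single-comb: (20 − 37.5)² / 37.5 = 8.1667
  clean-shank pea-comb: (21 − 37.5)² / 37.5 = 7.2600
  clean-shank single-comb: (12 − 12.5)² / 12.5 = 0.0200
χ² = 10.5800 + 8.1667 + 7.2600 + 0.0200 = 26.0267 ≈ 26.027
Degrees of freedom = 4 − 1 = 3; critical value at α = 0.05 is 7.815.
Since 26.027 > 7.815, we reject the null hypothesis — the data do not fit the 9:3:3:1 ratio.

26.027; not consistent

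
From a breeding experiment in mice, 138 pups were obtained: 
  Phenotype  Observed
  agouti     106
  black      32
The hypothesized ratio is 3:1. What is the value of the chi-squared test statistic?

Under the 3:1 hypothesis (Σ ratio = 4, N = 138):
  agouti: 138 × 3/4 = 103.5
  black: 138 × 1/4 = 34.5
χ² = Σ (O − E)² / E
  agouti: (106 − 103.5)² / 103.5 = 0.0604
  black: (32 − 34.5)² / 34.5 = 0.1812
χ² = 0.0604 + 0.1812 = 0.2416 ≈ 0.242

0.242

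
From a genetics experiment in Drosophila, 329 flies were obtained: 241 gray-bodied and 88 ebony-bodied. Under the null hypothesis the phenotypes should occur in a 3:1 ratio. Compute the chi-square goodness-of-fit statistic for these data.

0.536

Expected counts for N = 329 under a 3:1 ratio (total parts = 4):
  gray-bodied: 329 × 3/4 = 246.75
  ebony-bodied: 329 × 1/4 = 82.25
χ² = Σ (O − E)² / E
  gray-bodied: (241 − 246.75)² / 246.75 = 0.1340
  ebony-bodied: (88 − 82.25)² / 82.25 = 0.4020
χ² = 0.1340 + 0.4020 = 0.536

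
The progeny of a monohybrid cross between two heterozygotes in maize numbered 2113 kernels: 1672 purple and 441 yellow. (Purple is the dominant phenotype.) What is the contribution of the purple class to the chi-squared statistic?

For a monohybrid cross between heterozygotes with complete dominance, the expected phenotypic ratio is 3:1.
Under the 3:1 hypothesis (Σ ratio = 4, N = 2113):
  purple: 2113 × 3/4 = 1584.75
  yellow: 2113 × 1/4 = 528.25
Contribution of purple: (1672 − 1584.75)² / 1584.75 = 4.8036

4.804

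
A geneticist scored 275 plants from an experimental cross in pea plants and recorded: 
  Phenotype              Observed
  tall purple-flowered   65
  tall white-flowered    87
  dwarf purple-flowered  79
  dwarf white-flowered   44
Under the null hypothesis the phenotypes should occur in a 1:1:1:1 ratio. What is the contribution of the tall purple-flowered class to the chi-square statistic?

0.205

The 1:1:1:1 ratio has 4 parts, so with N = 275 the expected counts are:
  tall purple-flowered: 275 × 1/4 = 68.75
  tall white-flowered: 275 × 1/4 = 68.75
  dwarf purple-flowered: 275 × 1/4 = 68.75
  dwarf white-flowered: 275 × 1/4 = 68.75
Contribution of tall purple-flowered: (65 − 68.75)² / 68.75 = 0.2045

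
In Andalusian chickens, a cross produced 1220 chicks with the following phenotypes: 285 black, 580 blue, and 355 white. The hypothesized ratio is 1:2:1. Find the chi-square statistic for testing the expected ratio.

10.984

Expected counts for N = 1220 under a 1:2:1 ratio (total parts = 4):
  black: 1220 × 1/4 = 305
  blue: 1220 × 2/4 = 610
  white: 1220 × 1/4 = 305
χ² = Σ (O − E)² / E
  black: (285 − 305)² / 305 = 1.3115
  blue: (580 − 610)² / 610 = 1.4754
  white: (355 − 305)² / 305 = 8.1967
χ² = 1.3115 + 1.4754 + 8.1967 = 10.9836 ≈ 10.984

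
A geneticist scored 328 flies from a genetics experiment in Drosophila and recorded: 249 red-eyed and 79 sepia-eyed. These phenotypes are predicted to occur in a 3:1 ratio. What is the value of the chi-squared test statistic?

Under the 3:1 hypothesis (Σ ratio = 4, N = 328):
  red-eyed: 328 × 3/4 = 246
  sepia-eyed: 328 × 1/4 = 82
χ² = Σ (O − E)² / E
  red-eyed: (249 − 246)² / 246 = 0.0366
  sepia-eyed: (79 − 82)² / 82 = 0.1098
χ² = 0.0366 + 0.1098 = 0.1464 ≈ 0.146

0.146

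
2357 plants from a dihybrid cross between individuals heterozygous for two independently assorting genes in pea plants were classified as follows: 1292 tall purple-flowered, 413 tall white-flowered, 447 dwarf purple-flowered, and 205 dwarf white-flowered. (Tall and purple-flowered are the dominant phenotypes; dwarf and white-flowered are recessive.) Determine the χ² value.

A dihybrid F₂ with independent assortment and complete dominance at both loci gives a 9:3:3:1 phenotypic ratio.
Under the 9:3:3:1 hypothesis (Σ ratio = 16, N = 2357):
  tall purple-flowered: 2357 × 9/16 = 1325.8125
  tall white-flowered: 2357 × 3/16 = 441.9375
  dwarf purple-flowered: 2357 × 3/16 = 441.9375
  dwarf white-flowered: 2357 × 1/16 = 147.3125
χ² = Σ (O − E)² / E
  tall purple-flowered: (1292 − 1325.8125)² / 1325.8125 = 0.8623
  tall white-flowered: (413 − 441.9375)² / 441.9375 = 1.8948
  dwarf purple-flowered: (447 − 441.9375)² / 441.9375 = 0.0580
  dwarf white-flowered: (205 − 147.3125)² / 147.3125 = 22.5904
χ² = 0.8623 + 1.8948 + 0.0580 + 22.5904 = 25.4055 ≈ 25.406

25.406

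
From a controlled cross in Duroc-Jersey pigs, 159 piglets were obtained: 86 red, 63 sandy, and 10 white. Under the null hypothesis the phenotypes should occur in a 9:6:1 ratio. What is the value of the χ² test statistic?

Under the 9:6:1 hypothesis (Σ ratio = 16, N = 159):
  red: 159 × 9/16 = 89.4375
  sandy: 159 × 6/16 = 59.625
  white: 159 × 1/16 = 9.9375
χ² = Σ (O − E)² / E
  red: (86 − 89.4375)² / 89.4375 = 0.1321
  sandy: (63 − 59.625)² / 59.625 = 0.1910
  white: (10 − 9.9375)² / 9.9375 = 0.0004
χ² = 0.1321 + 0.1910 + 0.0004 = 0.3235 ≈ 0.324

0.324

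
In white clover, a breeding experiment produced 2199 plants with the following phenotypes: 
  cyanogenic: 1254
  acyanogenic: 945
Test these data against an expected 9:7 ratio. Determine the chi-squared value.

0.538

Under the 9:7 hypothesis (Σ ratio = 16, N = 2199):
  cyanogenic: 2199 × 9/16 = 1236.9375
  acyanogenic: 2199 × 7/16 = 962.0625
χ² = Σ (O − E)² / E
  cyanogenic: (1254 − 1236.9375)² / 1236.9375 = 0.2354
  acyanogenic: (945 − 962.0625)² / 962.0625 = 0.3026
χ² = 0.2354 + 0.3026 = 0.538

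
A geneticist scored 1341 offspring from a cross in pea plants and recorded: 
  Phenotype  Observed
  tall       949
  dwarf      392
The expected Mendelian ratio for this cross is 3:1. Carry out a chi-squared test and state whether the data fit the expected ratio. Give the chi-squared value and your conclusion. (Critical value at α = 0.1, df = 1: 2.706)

Under the 3:1 hypothesis (Σ ratio = 4, N = 1341):
  tall: 1341 × 3/4 = 1005.75
  dwarf: 1341 × 1/4 = 335.25
χ² = Σ (O − E)² / E
  tall: (949 − 1005.75)² / 1005.75 = 3.2022
  dwarf: (392 − 335.25)² / 335.25 = 9.6065
χ² = 3.2022 + 9.6065 = 12.8087 ≈ 12.809
Degrees of freedom = 2 − 1 = 1; critical value at α = 0.1 is 2.706.
Since 12.809 > 2.706, we reject the null hypothesis — the data do not fit the 3:1 ratio.

12.809; not consistent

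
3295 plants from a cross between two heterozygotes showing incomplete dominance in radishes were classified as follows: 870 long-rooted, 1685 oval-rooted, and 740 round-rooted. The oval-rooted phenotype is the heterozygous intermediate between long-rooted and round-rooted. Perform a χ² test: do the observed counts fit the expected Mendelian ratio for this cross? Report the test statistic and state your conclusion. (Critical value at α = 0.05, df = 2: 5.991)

With incomplete dominance, a heterozygote × heterozygote cross gives a 1:2:1 phenotypic ratio.
Total ratio parts = 4. Expected numbers out of 3295:
  long-rooted: 3295 × 1/4 = 823.75
  oval-rooted: 3295 × 2/4 = 1647.5
  round-rooted: 3295 × 1/4 = 823.75
χ² = Σ (O − E)² / E
  long-rooted: (870 − 823.75)² / 823.75 = 2.5967
  oval-rooted: (1685 − 1647.5)² / 1647.5 = 0.8536
  round-rooted: (740 − 823.75)² / 823.75 = 8.5148
χ² = 2.5967 + 0.8536 + 8.5148 = 11.9651 ≈ 11.965
Degrees of freedom = 3 − 1 = 2; critical value at α = 0.05 is 5.991.
Since 11.965 > 5.991, we reject the null hypothesis — the data do not fit the 1:2:1 ratio.

11.965; not consistent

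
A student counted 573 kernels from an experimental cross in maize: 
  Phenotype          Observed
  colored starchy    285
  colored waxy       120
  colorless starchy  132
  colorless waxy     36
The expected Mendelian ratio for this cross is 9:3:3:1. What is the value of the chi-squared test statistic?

11.405

Expected counts for N = 573 under a 9:3:3:1 ratio (total parts = 16):
  colored starchy: 573 × 9/16 = 322.3125
  colored waxy: 573 × 3/16 = 107.4375
  colorless starchy: 573 × 3/16 = 107.4375
  colorless waxy: 573 × 1/16 = 35.8125
χ² = Σ (O − E)² / E
  colored starchy: (285 − 322.3125)² / 322.3125 = 4.3195
  colored waxy: (120 − 107.4375)² / 107.4375 = 1.4689
  colorless starchy: (132 − 107.4375)² / 107.4375 = 5.6155
  colorless waxy: (36 − 35.8125)² / 35.8125 = 0.0010
χ² = 4.3195 + 1.4689 + 5.6155 + 0.0010 = 11.4049 ≈ 11.405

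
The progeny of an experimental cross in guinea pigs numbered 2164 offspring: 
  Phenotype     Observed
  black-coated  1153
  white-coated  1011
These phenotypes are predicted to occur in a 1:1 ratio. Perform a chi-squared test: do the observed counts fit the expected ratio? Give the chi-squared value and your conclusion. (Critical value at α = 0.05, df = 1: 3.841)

9.318; not consistent

Under the 1:1 hypothesis (Σ ratio = 2, N = 2164):
  black-coated: 2164 × 1/2 = 1082
  white-coated: 2164 × 1/2 = 1082
χ² = Σ (O − E)² / E
  black-coated: (1153 − 1082)² / 1082 = 4.6590
  white-coated: (1011 − 1082)² / 1082 = 4.6590
χ² = 4.6590 + 4.6590 = 9.318
Degrees of freedom = 2 − 1 = 1; critical value at α = 0.05 is 3.841.
Since 9.318 > 3.841, we reject the null hypothesis — the data do not fit the 1:1 ratio.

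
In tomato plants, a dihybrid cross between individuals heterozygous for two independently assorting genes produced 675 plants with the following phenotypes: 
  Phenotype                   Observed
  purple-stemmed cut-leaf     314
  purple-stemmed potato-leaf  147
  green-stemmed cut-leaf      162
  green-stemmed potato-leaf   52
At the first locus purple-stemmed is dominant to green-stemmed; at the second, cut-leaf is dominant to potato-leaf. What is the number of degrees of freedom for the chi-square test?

3

A dihybrid F₂ with independent assortment and complete dominance at both loci gives a 9:3:3:1 phenotypic ratio.
A goodness-of-fit test with 4 phenotype classes has df = 4 − 1 = 3.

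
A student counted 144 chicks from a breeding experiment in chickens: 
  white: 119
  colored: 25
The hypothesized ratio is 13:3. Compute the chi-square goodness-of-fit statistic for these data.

0.182

Under the 13:3 hypothesis (Σ ratio = 16, N = 144):
  white: 144 × 13/16 = 117
  colored: 144 × 3/16 = 27
χ² = Σ (O − E)² / E
  white: (119 − 117)² / 117 = 0.0342
  colored: (25 − 27)² / 27 = 0.1481
χ² = 0.0342 + 0.1481 = 0.1823 ≈ 0.182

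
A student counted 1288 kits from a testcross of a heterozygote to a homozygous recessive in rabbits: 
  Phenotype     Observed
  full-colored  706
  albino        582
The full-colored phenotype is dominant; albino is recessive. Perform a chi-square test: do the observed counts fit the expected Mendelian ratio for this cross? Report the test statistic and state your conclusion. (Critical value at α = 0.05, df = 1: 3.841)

A testcross of a heterozygote (Aa × aa) gives a 1:1 phenotypic ratio.
Under the 1:1 hypothesis (Σ ratio = 2, N = 1288):
  full-colored: 1288 × 1/2 = 644
  albino: 1288 × 1/2 = 644
χ² = Σ (O − E)² / E
  full-colored: (706 − 644)² / 644 = 5.9689
  albino: (582 − 644)² / 644 = 5.9689
χ² = 5.9689 + 5.9689 = 11.9378 ≈ 11.938
Degrees of freedom = 2 − 1 = 1; critical value at α = 0.05 is 3.841.
Since 11.938 > 3.841, we reject the null hypothesis — the data do not fit the 1:1 ratio.

11.938; not consistent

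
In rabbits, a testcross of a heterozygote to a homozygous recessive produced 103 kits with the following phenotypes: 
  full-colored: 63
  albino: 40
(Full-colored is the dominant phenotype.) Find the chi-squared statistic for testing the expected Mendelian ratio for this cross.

5.136

A testcross of a heterozygote (Aa × aa) gives a 1:1 phenotypic ratio.
Expected counts for N = 103 under a 1:1 ratio (total parts = 2):
  full-colored: 103 × 1/2 = 51.5
  albino: 103 × 1/2 = 51.5
χ² = Σ (O − E)² / E
  full-colored: (63 − 51.5)² / 51.5 = 2.5680
  albino: (40 − 51.5)² / 51.5 = 2.5680
χ² = 2.5680 + 2.5680 = 5.136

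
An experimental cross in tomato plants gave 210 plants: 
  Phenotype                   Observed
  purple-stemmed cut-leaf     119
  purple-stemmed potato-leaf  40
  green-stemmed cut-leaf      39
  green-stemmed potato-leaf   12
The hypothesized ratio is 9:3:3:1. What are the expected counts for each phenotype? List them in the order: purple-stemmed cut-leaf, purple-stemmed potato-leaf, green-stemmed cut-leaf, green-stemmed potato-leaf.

Total ratio parts = 16. Expected numbers out of 210:
  purple-stemmed cut-leaf: 210 × 9/16 = 118.125
  purple-stemmed potato-leaf: 210 × 3/16 = 39.375
  green-stemmed cut-leaf: 210 × 3/16 = 39.375
  green-stemmed potato-leaf: 210 × 1/16 = 13.125

118.125, 39.375, 39.375, 13.125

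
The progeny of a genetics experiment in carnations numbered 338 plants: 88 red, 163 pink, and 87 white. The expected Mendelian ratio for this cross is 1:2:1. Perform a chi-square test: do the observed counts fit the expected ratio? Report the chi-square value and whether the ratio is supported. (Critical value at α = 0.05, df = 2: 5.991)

0.432; consistent

The 1:2:1 ratio has 4 parts, so with N = 338 the expected counts are:
  red: 338 × 1/4 = 84.5
  pink: 338 × 2/4 = 169
  white: 338 × 1/4 = 84.5
χ² = Σ (O − E)² / E
  red: (88 − 84.5)² / 84.5 = 0.1450
  pink: (163 − 169)² / 169 = 0.2130
  white: (87 − 84.5)² / 84.5 = 0.0740
χ² = 0.1450 + 0.2130 + 0.0740 = 0.432
Degrees of freedom = 3 − 1 = 2; critical value at α = 0.05 is 5.991.
Since 0.432 < 5.991, we fail to reject the null hypothesis — the data are consistent with the 1:2:1 ratio.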